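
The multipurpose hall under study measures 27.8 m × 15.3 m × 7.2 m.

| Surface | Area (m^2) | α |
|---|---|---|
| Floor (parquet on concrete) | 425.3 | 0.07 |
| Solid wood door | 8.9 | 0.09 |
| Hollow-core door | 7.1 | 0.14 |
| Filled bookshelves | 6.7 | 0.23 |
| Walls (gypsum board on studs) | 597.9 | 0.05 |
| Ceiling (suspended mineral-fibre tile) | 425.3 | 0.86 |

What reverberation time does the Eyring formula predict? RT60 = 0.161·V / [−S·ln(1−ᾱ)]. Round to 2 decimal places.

S = Σ Sᵢ = 1471.2 m^2.
Σ(Sᵢαᵢ) = 425.3×0.07 + 8.9×0.09 + 7.1×0.14 + 6.7×0.23 + 597.9×0.05 + 425.3×0.86 = 428.760.
ᾱ = 428.760 / 1471.2 = 0.2914.
Eyring denominator: −S ln(1−ᾱ) = 506.776.
V = 27.8 × 15.3 × 7.2 = 3062.448 m³.
T = 0.161·V/[−S·ln(1−ᾱ)] = 0.161·3062.448/506.776 = 0.97 s.

0.97 s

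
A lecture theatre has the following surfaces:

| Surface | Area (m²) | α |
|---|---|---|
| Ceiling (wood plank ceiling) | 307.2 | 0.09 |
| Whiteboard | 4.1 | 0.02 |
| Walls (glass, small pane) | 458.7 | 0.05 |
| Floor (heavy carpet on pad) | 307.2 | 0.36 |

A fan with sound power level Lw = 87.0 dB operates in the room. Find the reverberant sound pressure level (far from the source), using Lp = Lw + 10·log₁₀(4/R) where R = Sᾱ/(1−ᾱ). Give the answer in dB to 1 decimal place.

Σ(Sᵢαᵢ) = 307.2·0.09 + 4.1·0.02 + 458.7·0.05 + 307.2·0.36 = 161.257; total area S = 1077.2 m².
ᾱ = 161.257/1077.2 = 0.1497; R = Sᾱ/(1−ᾱ) = 161.257/(1−0.1497) = 189.647 m².
Lp = Lw + 10 log₁₀(4/R) = 87.0 -16.76 = 70.2 dB.

70.2 dB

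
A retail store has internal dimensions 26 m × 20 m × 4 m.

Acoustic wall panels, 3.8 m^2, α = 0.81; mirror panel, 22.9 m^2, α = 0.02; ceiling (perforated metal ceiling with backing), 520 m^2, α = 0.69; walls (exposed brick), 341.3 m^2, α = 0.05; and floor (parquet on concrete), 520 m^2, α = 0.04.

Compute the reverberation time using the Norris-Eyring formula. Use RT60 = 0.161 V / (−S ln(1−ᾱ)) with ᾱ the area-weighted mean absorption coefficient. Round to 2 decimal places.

S = Σ Sᵢ = 1408.0 m^2.
Σ(Sᵢαᵢ) = 3.8×0.81 + 22.9×0.02 + 520×0.69 + 341.3×0.05 + 520×0.04 = 400.201.
ᾱ = 400.201 / 1408.0 = 0.2842.
−S·ln(1−ᾱ) = −1408.0 × ln(1 − 0.2842) = 470.771.
V = 26 × 20 × 4 = 2080 m³.
T = 0.161·V/[−S·ln(1−ᾱ)] = 0.161·2080/470.771 = 0.71 s.

0.71 s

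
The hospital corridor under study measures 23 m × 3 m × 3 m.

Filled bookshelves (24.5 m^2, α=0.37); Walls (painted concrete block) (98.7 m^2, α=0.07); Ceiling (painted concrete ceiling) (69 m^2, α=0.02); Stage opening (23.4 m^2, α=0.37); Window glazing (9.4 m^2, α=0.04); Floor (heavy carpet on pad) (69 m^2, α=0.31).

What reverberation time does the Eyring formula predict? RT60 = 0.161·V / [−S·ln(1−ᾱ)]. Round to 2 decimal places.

0.64 s

S = Σ Sᵢ = 294.0 m^2.
Absorption A = 24.5×0.37 + 98.7×0.07 + 69×0.02 + 23.4×0.37 + 9.4×0.04 + 69×0.31 = 47.778 sabins.
ᾱ = 47.778 / 294.0 = 0.1625.
−S·ln(1−ᾱ) = −294.0 × ln(1 − 0.1625) = 52.136.
V = 23 × 3 × 3 = 207 m³.
RT60 = 0.161 × 207 / 52.136 = 0.64 s.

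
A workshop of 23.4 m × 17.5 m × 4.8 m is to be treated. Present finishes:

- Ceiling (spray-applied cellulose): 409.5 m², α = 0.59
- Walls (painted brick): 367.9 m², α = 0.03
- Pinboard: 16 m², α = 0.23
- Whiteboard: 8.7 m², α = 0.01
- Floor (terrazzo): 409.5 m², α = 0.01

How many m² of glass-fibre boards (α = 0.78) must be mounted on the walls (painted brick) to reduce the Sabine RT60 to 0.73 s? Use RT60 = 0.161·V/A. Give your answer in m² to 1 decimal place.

A₁ = Σ Sᵢαᵢ = 409.5·0.59 + 367.9·0.03 + 16·0.23 + 8.7·0.01 + 409.5·0.01 = 260.504 sabins.
V = 1965.6 m³. Target absorption A₂ = 0.161 × 1965.6 / 0.73 = 433.509 sabins.
Absorption to add: 433.509 − 260.504 = 173.005 sabins.
Each m² of panel replacing the walls (painted brick) adds (0.78 − 0.03) = 0.75 sabins.
Panel area = 173.005 / 0.75 = 230.7 m².

230.7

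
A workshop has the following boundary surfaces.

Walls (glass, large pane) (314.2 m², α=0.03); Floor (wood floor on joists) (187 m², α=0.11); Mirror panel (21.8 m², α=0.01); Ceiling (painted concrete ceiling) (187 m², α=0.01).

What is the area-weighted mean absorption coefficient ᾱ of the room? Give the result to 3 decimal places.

0.045

S = Σ Sᵢ = 314.2 + 187 + 21.8 + 187 = 710.0 m².
A = 314.2*0.03 + 187*0.11 + 21.8*0.01 + 187*0.01 = 32.084 sabins.
ᾱ = A/S = 0.045.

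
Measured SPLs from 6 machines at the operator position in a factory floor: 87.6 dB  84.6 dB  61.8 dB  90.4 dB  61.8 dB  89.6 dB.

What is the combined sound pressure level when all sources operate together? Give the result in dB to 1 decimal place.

Σ 10^(Lᵢ/10) = 2.875e+09.
Combined level = 10 log₁₀(2.875e+09) = 94.6 dB.

94.6 dB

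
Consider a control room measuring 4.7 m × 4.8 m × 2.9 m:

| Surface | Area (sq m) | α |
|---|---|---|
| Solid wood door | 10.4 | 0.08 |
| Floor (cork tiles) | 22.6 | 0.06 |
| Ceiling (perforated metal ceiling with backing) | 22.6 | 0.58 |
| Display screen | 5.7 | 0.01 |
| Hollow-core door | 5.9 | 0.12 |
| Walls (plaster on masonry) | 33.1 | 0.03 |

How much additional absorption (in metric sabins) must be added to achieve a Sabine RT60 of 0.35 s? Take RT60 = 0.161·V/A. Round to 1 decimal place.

Equivalent absorption area: A₁ = 10.4*0.08 + 22.6*0.06 + 22.6*0.58 + 5.7*0.01 + 5.9*0.12 + 33.1*0.03 = 17.054 sq m.
V = 65.424 m³. Required absorption A₂ = 0.161 × 65.424 / 0.35 = 30.095 sabins.
ΔA = A₂ − A₁ = 30.095 − 17.054 = 13.0 sabins.

13.0 sabins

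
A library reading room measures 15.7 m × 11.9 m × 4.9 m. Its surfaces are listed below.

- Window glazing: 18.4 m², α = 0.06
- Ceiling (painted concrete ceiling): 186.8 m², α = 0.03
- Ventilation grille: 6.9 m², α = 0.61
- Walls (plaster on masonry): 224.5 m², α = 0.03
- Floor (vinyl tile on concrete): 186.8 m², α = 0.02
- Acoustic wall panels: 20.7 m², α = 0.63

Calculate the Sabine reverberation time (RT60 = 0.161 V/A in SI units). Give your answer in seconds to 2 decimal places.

4.28 s

Equivalent absorption area: A = 18.4×0.06 + 186.8×0.03 + 6.9×0.61 + 224.5×0.03 + 186.8×0.02 + 20.7×0.63 = 34.429 m².
Volume V = 15.7 × 11.9 × 4.9 = 915.467 m³.
Sabine: RT60 = 0.161 × 915.467 / 34.429 = 4.28 s.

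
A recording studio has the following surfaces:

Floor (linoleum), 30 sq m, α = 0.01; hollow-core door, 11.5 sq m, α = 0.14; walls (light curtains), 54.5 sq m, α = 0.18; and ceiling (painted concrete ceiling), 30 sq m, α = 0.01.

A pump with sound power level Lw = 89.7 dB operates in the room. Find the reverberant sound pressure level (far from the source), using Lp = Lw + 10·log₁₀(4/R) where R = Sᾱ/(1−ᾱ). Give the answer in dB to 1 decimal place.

Σ(Sᵢαᵢ) = 30×0.01 + 11.5×0.14 + 54.5×0.18 + 30×0.01 = 12.020; total area S = 126.0 sq m.
ᾱ = 0.0954, so room constant R = A/(1−ᾱ) = 13.288 sq m.
Lp = 89.7 + 10·log₁₀(4/13.288) = 89.7 + (-5.21) = 84.5 dB.

84.5 dB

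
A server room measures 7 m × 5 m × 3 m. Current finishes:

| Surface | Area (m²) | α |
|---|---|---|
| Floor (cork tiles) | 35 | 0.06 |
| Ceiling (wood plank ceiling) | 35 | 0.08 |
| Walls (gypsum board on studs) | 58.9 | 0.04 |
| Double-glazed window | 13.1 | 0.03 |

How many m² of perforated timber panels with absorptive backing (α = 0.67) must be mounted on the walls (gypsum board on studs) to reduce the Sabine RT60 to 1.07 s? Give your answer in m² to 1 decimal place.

12.9

A₁ = Σ Sᵢαᵢ = 35*0.06 + 35*0.08 + 58.9*0.04 + 13.1*0.03 = 7.649 sabins.
V = 105 m³. Target absorption A₂ = 0.161 × 105 / 1.07 = 15.799 sabins.
Absorption to add: 15.799 − 7.649 = 8.150 sabins.
Each m² of panel replacing the walls (gypsum board on studs) adds (0.67 − 0.04) = 0.63 sabins.
Area = ΔA/Δα = 8.150/0.63 = 12.9 m².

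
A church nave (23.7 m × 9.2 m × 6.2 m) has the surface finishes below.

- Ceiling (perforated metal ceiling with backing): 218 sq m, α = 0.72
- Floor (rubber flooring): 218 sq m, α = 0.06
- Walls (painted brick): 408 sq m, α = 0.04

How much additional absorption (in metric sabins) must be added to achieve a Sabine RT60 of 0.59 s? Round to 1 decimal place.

Equivalent absorption area: A₁ = 218*0.72 + 218*0.06 + 408*0.04 = 186.360 sq m.
Target A₂ = 0.161·1351.848/0.59 = 368.894 sabins (V = 1351.848 m³).
Shortfall: 368.894 − 186.360 = 182.5 sabins.

182.5 sabins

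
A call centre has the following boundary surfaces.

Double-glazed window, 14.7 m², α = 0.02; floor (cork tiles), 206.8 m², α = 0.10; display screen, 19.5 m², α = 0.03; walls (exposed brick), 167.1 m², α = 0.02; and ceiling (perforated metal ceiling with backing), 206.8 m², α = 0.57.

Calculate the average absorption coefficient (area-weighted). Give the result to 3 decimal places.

Total surface area S = 614.9 m².
Weighted sum Σ Sα = 142.777.
ᾱ = 142.777 / 614.9 = 0.232.

0.232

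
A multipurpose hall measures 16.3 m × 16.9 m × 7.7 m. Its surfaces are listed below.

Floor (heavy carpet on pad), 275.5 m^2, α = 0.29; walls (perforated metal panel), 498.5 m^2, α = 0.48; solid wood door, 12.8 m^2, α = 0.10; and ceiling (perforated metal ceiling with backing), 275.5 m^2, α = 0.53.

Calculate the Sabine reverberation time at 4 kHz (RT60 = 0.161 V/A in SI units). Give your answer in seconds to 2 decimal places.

0.73 seconds

A = Σ Sᵢαᵢ = 275.5×0.29 + 498.5×0.48 + 12.8×0.10 + 275.5×0.53 = 466.470 sabins.
V = 16.3·16.9·7.7 = 2121.119 m³.
Sabine: RT60 = 0.161 × 2121.119 / 466.470 = 0.73 s.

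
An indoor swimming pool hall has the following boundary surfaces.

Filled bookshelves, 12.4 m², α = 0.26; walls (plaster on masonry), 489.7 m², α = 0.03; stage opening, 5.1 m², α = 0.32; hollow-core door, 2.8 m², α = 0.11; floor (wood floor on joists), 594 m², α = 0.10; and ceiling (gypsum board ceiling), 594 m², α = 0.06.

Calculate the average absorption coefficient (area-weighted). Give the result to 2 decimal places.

0.07

Total surface area S = 1698.0 m².
Weighted sum Σ Sα = 114.895.
ᾱ = A/S = 0.07.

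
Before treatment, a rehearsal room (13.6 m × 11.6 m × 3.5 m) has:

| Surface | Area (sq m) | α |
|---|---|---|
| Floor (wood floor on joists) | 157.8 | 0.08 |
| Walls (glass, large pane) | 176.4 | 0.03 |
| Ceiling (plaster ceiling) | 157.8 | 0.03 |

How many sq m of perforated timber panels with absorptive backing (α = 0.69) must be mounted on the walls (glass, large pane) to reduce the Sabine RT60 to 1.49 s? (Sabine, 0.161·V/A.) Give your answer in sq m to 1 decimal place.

56.1

A₁ = Σ Sᵢαᵢ = 157.8·0.08 + 176.4·0.03 + 157.8·0.03 = 22.650 sabins.
Required A₂ = 0.161·552.16/1.49 = 59.663 sabins.
Absorption to add: 59.663 − 22.650 = 37.013 sabins.
Each sq m of panel replacing the walls (glass, large pane) adds (0.69 − 0.03) = 0.66 sabins.
Panel area = 37.013 / 0.66 = 56.1 sq m.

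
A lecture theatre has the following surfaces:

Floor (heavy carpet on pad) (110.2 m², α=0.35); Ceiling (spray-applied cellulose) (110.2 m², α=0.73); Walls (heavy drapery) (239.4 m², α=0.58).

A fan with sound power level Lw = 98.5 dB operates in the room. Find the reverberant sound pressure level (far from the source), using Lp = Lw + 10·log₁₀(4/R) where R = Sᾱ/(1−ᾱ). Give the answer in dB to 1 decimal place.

Σ(Sᵢαᵢ) = 110.2×0.35 + 110.2×0.73 + 239.4×0.58 = 257.868; total area S = 459.8 m².
ᾱ = 0.5608, so room constant R = A/(1−ᾱ) = 587.131 m².
Lp = Lw + 10 log₁₀(4/R) = 98.5 -21.67 = 76.8 dB.

76.8 dB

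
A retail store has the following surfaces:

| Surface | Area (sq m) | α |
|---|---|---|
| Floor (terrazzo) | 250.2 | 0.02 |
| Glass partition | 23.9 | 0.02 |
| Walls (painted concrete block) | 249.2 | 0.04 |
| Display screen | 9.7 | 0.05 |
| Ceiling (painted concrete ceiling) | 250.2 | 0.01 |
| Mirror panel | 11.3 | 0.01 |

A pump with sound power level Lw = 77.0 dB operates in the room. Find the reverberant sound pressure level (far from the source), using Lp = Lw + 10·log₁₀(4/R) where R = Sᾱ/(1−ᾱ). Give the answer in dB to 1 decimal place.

Σ(Sᵢαᵢ) = 250.2·0.02 + 23.9·0.02 + 249.2·0.04 + 9.7·0.05 + 250.2·0.01 + 11.3·0.01 = 18.550; total area S = 794.5 sq m.
ᾱ = 18.550/794.5 = 0.0233; R = Sᾱ/(1−ᾱ) = 18.550/(1−0.0233) = 18.993 sq m.
Lp = 77.0 + 10·log₁₀(4/18.993) = 77.0 + (-6.77) = 70.2 dB.

70.2 dB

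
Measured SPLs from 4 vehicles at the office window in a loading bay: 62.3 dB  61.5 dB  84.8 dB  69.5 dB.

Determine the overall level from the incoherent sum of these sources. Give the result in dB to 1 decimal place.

85.0 dB

Converting to relative power and adding: 10^(62.3/10) + 10^(61.5/10) + 10^(84.8/10) + 10^(69.5/10) = 3.14e+08.
Combined level = 10 log₁₀(3.14e+08) = 85.0 dB.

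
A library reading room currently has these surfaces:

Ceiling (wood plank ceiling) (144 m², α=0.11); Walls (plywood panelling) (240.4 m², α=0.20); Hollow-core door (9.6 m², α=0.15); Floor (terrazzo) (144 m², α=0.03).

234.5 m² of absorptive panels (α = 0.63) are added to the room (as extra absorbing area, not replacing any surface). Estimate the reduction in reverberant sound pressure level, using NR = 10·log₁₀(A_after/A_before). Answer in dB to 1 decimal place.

4.9 dB

A_before = Σ Sᵢαᵢ = 144*0.11 + 240.4*0.20 + 9.6*0.15 + 144*0.03 = 69.680 sabins.
Added absorption = 234.5 × 0.63 = 147.735 sabins.
New total A_after = 217.415 sabins.
Reduction = 10 log₁₀(A_after/A_before) = 10 log₁₀(3.1202) = 4.9 dB.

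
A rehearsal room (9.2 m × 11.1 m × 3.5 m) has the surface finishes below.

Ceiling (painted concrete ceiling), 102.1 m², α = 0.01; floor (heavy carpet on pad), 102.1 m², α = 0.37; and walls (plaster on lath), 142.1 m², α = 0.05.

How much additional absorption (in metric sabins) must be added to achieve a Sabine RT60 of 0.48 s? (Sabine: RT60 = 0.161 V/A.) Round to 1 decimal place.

74.0 sabins

Summing Sᵢαᵢ: 1.021 + 37.777 + 7.105 → A₁ = 45.903 sabins.
Target A₂ = 0.161·357.42/0.48 = 119.885 sabins (V = 357.42 m³).
ΔA = A₂ − A₁ = 119.885 − 45.903 = 74.0 sabins.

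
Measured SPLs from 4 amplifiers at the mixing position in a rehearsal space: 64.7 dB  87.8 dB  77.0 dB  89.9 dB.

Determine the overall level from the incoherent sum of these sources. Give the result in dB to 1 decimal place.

92.1 dB

Σ 10^(Lᵢ/10) = 1.633e+09.
Back to dB: 10·log₁₀ Σ = 92.1 dB.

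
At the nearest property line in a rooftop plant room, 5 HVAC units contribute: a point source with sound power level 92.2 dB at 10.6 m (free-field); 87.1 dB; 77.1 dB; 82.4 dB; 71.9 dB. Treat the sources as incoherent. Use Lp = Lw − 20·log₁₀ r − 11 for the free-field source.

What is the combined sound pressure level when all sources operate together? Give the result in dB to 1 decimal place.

88.8 dB

Source at 10.6 m: Lp = 92.2 − 20·log₁₀(10.6) − 11 = 60.7 dB.
Converting to relative power and adding: 10^(60.7/10) + 10^(87.1/10) + 10^(77.1/10) + 10^(82.4/10) + 10^(71.9/10) = 7.546e+08.
Combined level = 10 log₁₀(7.546e+08) = 88.8 dB.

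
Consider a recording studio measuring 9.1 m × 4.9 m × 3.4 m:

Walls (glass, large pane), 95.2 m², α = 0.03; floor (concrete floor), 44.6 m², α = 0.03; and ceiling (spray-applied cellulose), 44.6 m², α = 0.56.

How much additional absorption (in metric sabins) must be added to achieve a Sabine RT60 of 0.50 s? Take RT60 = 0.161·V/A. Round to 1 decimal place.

Summing Sᵢαᵢ: 2.856 + 1.338 + 24.976 → A₁ = 29.170 sabins.
For T = 0.50 s, need A₂ = 0.161·V/T = 0.161·151.606/0.50 = 48.817 sabins.
Additional absorption ΔA = 48.817 − 29.170 = 19.6 sabins.

19.6 sabins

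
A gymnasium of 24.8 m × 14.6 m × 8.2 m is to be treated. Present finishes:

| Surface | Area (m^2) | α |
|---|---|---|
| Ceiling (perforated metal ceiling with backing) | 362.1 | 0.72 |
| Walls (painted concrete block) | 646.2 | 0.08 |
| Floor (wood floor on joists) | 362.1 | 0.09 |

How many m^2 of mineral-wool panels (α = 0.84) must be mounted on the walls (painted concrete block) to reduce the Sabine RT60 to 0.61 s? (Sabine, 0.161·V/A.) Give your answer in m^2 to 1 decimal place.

577.2

Equivalent absorption area: A₁ = 362.1*0.72 + 646.2*0.08 + 362.1*0.09 = 344.997 m^2.
Required A₂ = 0.161·2969.056/0.61 = 783.636 sabins.
ΔA needed = 783.636 − 344.997 = 438.639 sabins.
Each m^2 of panel replacing the walls (painted concrete block) adds (0.84 − 0.08) = 0.76 sabins.
Panel area = 438.639 / 0.76 = 577.2 m^2.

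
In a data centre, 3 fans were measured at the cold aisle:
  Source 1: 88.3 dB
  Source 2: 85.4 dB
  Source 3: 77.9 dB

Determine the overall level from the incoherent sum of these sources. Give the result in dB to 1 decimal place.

90.4 dB

Sum in the linear (power) domain: Σ 10^(Lᵢ/10) = 10^(88.3/10) + 10^(85.4/10) + 10^(77.9/10) = 1.084e+09.
Back to dB: 10·log₁₀ Σ = 90.4 dB.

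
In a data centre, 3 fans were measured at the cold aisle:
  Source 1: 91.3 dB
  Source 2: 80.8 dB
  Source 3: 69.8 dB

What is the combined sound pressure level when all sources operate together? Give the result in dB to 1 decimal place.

91.7 dB

Σ 10^(Lᵢ/10) = 1.479e+09.
Combined level = 10 log₁₀(1.479e+09) = 91.7 dB.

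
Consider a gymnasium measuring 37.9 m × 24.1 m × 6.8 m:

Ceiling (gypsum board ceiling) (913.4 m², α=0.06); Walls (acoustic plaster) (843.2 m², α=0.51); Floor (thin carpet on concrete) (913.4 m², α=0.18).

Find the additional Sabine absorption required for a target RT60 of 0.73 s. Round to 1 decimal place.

720.6 sabins

Total absorption A₁ = 913.4×0.06 + 843.2×0.51 + 913.4×0.18
  = 54.804 + 430.032 + 164.412 = 649.248 m² sabins.
V = 6211.052 m³. Required absorption A₂ = 0.161 × 6211.052 / 0.73 = 1369.835 sabins.
Shortfall: 1369.835 − 649.248 = 720.6 sabins.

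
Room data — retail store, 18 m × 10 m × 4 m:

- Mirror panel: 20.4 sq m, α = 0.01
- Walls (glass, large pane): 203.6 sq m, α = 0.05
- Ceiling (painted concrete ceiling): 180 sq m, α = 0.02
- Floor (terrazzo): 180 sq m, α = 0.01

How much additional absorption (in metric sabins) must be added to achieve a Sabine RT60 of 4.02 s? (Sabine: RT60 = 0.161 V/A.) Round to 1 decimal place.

Equivalent absorption area: A₁ = 20.4·0.01 + 203.6·0.05 + 180·0.02 + 180·0.01 = 15.784 sq m.
Target A₂ = 0.161·720/4.02 = 28.836 sabins (V = 720 m³).
Additional absorption ΔA = 28.836 − 15.784 = 13.1 sabins.

13.1 sabins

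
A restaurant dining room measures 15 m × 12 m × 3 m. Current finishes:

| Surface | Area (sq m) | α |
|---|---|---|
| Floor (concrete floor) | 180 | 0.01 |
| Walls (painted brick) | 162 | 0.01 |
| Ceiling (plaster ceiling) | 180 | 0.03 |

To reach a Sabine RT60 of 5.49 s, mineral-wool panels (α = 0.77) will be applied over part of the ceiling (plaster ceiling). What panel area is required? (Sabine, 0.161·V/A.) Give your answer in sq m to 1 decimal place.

Total absorption A₁ = 180*0.01 + 162*0.01 + 180*0.03
  = 1.800 + 1.620 + 5.400 = 8.820 sq m sabins.
V = 540 m³. Target absorption A₂ = 0.161 × 540 / 5.49 = 15.836 sabins.
ΔA needed = 15.836 − 8.820 = 7.016 sabins.
Each sq m of panel replacing the ceiling (plaster ceiling) adds (0.77 − 0.03) = 0.74 sabins.
Area = ΔA/Δα = 7.016/0.74 = 9.5 sq m.

9.5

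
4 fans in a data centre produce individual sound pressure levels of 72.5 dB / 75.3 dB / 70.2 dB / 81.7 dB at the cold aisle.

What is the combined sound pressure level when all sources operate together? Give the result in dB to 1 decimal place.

83.2 dB

Converting to relative power and adding: 10^(72.5/10) + 10^(75.3/10) + 10^(70.2/10) + 10^(81.7/10) = 2.1e+08.
Back to dB: 10·log₁₀ Σ = 83.2 dB.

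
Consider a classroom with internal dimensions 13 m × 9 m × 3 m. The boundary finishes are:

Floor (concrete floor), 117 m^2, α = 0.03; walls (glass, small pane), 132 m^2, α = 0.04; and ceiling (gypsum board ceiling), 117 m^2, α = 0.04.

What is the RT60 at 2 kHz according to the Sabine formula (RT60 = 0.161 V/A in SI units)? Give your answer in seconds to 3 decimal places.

A = Σ Sᵢαᵢ = 117×0.03 + 132×0.04 + 117×0.04 = 13.470 sabins.
Room volume: 351 m³.
RT60 = 0.161 · V / A = 0.161 × 351 / 13.470 = 4.195 s.

4.195 seconds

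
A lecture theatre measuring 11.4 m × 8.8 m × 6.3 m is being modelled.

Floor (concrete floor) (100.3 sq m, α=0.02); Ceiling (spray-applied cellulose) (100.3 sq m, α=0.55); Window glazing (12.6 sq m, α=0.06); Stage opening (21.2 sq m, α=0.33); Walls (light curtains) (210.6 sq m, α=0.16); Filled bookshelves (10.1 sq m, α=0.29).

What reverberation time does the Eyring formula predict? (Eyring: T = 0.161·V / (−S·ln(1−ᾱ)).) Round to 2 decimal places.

0.89 seconds

Total surface area S = 100.3 + 100.3 + 12.6 + 21.2 + 210.6 + 10.1 = 455.1 sq m.
Σ(Sᵢαᵢ) = 100.3×0.02 + 100.3×0.55 + 12.6×0.06 + 21.2×0.33 + 210.6×0.16 + 10.1×0.29 = 101.548.
ᾱ = 101.548 / 455.1 = 0.2231.
Eyring denominator: −S ln(1−ᾱ) = 114.887.
V = 11.4 × 8.8 × 6.3 = 632.016 m³.
T = 0.161·V/[−S·ln(1−ᾱ)] = 0.161·632.016/114.887 = 0.89 s.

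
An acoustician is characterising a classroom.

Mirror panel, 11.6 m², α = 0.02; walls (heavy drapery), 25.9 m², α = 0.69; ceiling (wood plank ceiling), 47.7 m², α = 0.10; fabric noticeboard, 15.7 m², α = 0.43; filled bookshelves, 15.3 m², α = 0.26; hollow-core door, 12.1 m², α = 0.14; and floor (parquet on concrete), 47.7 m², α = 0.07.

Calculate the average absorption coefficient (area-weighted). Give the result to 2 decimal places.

S = Σ Sᵢ = 11.6 + 25.9 + 47.7 + 15.7 + 15.3 + 12.1 + 47.7 = 176.0 m².
A = 11.6·0.02 + 25.9·0.69 + 47.7·0.10 + 15.7·0.43 + 15.3·0.26 + 12.1·0.14 + 47.7·0.07 = 38.635 sabins.
ᾱ = A/S = 0.22.

0.22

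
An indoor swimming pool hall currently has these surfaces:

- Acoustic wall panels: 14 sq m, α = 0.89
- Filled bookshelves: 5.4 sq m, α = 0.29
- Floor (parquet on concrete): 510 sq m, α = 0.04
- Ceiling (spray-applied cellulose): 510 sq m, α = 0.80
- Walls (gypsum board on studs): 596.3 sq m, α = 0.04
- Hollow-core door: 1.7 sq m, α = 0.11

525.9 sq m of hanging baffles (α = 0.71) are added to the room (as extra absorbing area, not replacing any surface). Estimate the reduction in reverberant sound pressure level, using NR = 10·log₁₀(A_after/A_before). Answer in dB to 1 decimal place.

Total absorption A_before = 14·0.89 + 5.4·0.29 + 510·0.04 + 510·0.80 + 596.3·0.04 + 1.7·0.11
  = 12.460 + 1.566 + 20.400 + 408.000 + 23.852 + 0.187 = 466.465 sq m sabins.
Treatment contributes 525.9·0.71 = 373.389 sabins.
A_after = 466.465 + 373.389 = 839.854 sabins.
NR = 10·log₁₀(839.854/466.465) = 2.6 dB.

2.6 dB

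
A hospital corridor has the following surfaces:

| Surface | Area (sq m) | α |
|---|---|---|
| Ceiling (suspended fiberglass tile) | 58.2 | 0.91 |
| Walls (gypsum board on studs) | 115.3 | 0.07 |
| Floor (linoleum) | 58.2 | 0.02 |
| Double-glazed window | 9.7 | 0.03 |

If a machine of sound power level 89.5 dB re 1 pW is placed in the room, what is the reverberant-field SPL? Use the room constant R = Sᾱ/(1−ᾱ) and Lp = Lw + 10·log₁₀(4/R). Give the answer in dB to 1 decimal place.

Σ(Sᵢαᵢ) = 58.2·0.91 + 115.3·0.07 + 58.2·0.02 + 9.7·0.03 = 62.488; total area S = 241.4 sq m.
ᾱ = 0.2589, so room constant R = A/(1−ᾱ) = 84.318 sq m.
Lp = Lw + 10 log₁₀(4/R) = 89.5 -13.24 = 76.3 dB.

76.3 dB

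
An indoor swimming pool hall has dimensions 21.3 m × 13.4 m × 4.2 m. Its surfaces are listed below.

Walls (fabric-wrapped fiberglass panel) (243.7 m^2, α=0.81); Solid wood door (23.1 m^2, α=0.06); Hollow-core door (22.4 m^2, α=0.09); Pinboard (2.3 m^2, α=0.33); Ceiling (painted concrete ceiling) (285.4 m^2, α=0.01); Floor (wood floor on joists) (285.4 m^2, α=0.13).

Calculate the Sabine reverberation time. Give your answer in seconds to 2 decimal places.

0.80 seconds

A = Σ Sᵢαᵢ = 243.7·0.81 + 23.1·0.06 + 22.4·0.09 + 2.3·0.33 + 285.4·0.01 + 285.4·0.13 = 241.514 sabins.
Room volume: 1198.764 m³.
RT60 = 0.161 · V / A = 0.161 × 1198.764 / 241.514 = 0.80 s.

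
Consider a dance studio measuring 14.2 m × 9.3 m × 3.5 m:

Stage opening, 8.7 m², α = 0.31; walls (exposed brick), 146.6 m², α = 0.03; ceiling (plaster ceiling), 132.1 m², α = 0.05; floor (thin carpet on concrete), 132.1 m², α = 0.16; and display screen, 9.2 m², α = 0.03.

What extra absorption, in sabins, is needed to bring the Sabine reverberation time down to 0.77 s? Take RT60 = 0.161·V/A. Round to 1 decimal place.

Equivalent absorption area: A₁ = 8.7*0.31 + 146.6*0.03 + 132.1*0.05 + 132.1*0.16 + 9.2*0.03 = 35.112 m².
Target A₂ = 0.161·462.21/0.77 = 96.644 sabins (V = 462.21 m³).
ΔA = A₂ − A₁ = 96.644 − 35.112 = 61.5 sabins.

61.5 sabins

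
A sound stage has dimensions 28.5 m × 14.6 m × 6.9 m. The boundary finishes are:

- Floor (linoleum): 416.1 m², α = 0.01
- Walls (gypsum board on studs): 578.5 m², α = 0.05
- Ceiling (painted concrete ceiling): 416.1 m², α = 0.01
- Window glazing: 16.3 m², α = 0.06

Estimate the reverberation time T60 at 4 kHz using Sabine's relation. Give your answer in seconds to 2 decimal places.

12.09 seconds

Summing Sᵢαᵢ: 4.161 + 28.925 + 4.161 + 0.978 → A = 38.225 sabins.
Room volume: 2871.09 m³.
T = 0.161 V/A = 0.161·2871.09/38.225 = 12.09 s.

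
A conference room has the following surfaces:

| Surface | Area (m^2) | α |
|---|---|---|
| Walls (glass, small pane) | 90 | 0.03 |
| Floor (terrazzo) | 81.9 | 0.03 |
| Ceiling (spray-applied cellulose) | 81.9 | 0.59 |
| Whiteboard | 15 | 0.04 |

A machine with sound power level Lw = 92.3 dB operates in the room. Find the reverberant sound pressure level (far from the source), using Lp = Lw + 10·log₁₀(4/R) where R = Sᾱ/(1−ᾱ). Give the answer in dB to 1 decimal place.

Σ(Sᵢαᵢ) = 90×0.03 + 81.9×0.03 + 81.9×0.59 + 15×0.04 = 54.078; total area S = 268.8 m^2.
ᾱ = 54.078/268.8 = 0.2012; R = Sᾱ/(1−ᾱ) = 54.078/(1−0.2012) = 67.699 m^2.
Lp = 92.3 + 10·log₁₀(4/67.699) = 92.3 + (-12.29) = 80.0 dB.

80.0 dB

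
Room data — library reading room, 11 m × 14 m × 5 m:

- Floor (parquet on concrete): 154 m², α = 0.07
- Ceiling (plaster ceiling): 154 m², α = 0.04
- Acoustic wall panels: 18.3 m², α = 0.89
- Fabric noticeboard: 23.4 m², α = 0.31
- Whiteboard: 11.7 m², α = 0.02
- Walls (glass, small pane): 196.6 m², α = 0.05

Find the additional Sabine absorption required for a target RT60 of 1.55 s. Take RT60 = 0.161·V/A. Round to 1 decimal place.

29.4 sabins

Equivalent absorption area: A₁ = 154×0.07 + 154×0.04 + 18.3×0.89 + 23.4×0.31 + 11.7×0.02 + 196.6×0.05 = 50.545 m².
V = 770 m³. Required absorption A₂ = 0.161 × 770 / 1.55 = 79.981 sabins.
ΔA = A₂ − A₁ = 79.981 − 50.545 = 29.4 sabins.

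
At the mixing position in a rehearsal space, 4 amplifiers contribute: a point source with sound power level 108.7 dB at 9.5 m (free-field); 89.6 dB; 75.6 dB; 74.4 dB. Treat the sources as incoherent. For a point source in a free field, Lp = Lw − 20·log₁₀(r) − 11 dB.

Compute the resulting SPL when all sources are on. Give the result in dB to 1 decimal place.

Source at 9.5 m: Lp = 108.7 − 20·log₁₀(9.5) − 11 = 78.1 dB.
Σ 10^(Lᵢ/10) = 1.04e+09.
Combined level = 10 log₁₀(1.04e+09) = 90.2 dB.

90.2 dB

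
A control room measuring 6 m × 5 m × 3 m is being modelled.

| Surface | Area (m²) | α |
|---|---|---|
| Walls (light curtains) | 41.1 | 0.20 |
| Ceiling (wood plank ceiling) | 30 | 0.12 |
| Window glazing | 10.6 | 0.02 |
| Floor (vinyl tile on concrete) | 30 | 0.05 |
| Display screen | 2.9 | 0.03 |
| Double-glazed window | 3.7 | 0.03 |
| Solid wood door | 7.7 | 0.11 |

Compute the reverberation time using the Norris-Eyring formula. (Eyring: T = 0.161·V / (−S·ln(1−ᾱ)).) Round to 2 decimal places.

0.94 seconds

Total surface area S = 41.1 + 30 + 10.6 + 30 + 2.9 + 3.7 + 7.7 = 126.0 m².
Absorption A = 41.1×0.20 + 30×0.12 + 10.6×0.02 + 30×0.05 + 2.9×0.03 + 3.7×0.03 + 7.7×0.11 = 14.577 sabins.
ᾱ = 14.577 / 126.0 = 0.1157.
Eyring denominator: −S ln(1−ᾱ) = 15.493.
V = 6 × 5 × 3 = 90 m³.
T = 0.161·V/[−S·ln(1−ᾱ)] = 0.161·90/15.493 = 0.94 s.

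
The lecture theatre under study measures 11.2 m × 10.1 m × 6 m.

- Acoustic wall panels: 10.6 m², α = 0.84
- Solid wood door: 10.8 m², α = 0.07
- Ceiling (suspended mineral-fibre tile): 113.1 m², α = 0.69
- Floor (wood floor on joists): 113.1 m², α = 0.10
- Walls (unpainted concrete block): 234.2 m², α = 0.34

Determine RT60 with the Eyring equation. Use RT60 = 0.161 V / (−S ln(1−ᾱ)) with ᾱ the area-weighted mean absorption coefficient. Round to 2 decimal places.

S = Σ Sᵢ = 481.8 m².
Absorption A = 10.6×0.84 + 10.8×0.07 + 113.1×0.69 + 113.1×0.10 + 234.2×0.34 = 178.637 sabins.
Mean coefficient ᾱ = A/S = 0.3708.
−S·ln(1−ᾱ) = −481.8 × ln(1 − 0.3708) = 223.221.
V = 11.2 × 10.1 × 6 = 678.72 m³.
T = 0.161·V/[−S·ln(1−ᾱ)] = 0.161·678.72/223.221 = 0.49 s.

0.49 sec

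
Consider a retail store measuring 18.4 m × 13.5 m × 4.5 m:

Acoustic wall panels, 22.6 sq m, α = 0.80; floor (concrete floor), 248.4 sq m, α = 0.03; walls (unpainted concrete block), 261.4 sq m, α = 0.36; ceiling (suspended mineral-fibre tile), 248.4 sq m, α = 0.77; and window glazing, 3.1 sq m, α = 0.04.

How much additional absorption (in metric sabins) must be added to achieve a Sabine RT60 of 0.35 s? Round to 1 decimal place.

Equivalent absorption area: A₁ = 22.6*0.80 + 248.4*0.03 + 261.4*0.36 + 248.4*0.77 + 3.1*0.04 = 311.028 sq m.
Target A₂ = 0.161·1117.8/0.35 = 514.188 sabins (V = 1117.8 m³).
Additional absorption ΔA = 514.188 − 311.028 = 203.2 sabins.

203.2 sabins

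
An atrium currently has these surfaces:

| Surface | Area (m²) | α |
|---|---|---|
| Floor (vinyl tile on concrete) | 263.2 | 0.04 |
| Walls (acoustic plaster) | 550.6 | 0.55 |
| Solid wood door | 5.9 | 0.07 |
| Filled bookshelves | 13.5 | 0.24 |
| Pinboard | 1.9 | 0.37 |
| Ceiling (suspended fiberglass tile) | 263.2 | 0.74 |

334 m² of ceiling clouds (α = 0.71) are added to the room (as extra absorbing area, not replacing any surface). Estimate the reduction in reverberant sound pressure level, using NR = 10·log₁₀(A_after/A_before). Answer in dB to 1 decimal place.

Total absorption A_before = 263.2×0.04 + 550.6×0.55 + 5.9×0.07 + 13.5×0.24 + 1.9×0.37 + 263.2×0.74
  = 10.528 + 302.830 + 0.413 + 3.240 + 0.703 + 194.768 = 512.482 m² sabins.
Added absorption = 334 × 0.71 = 237.140 sabins.
New total A_after = 749.622 sabins.
NR = 10·log₁₀(749.622/512.482) = 1.7 dB.

1.7 dB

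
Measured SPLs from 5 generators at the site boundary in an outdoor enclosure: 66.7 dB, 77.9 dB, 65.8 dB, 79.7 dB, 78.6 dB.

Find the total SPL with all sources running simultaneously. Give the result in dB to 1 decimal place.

Sum in the linear (power) domain: Σ 10^(Lᵢ/10) = 10^(66.7/10) + 10^(77.9/10) + 10^(65.8/10) + 10^(79.7/10) + 10^(78.6/10) = 2.359e+08.
L_total = 10·log₁₀(2.359e+08) = 83.7 dB.

83.7 dB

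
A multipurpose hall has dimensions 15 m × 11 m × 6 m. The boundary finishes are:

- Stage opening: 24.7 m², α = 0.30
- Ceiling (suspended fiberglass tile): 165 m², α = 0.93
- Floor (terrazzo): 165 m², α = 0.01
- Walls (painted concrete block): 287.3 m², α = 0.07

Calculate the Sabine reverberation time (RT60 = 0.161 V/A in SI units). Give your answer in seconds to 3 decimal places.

0.873 s

Total absorption A = 24.7*0.30 + 165*0.93 + 165*0.01 + 287.3*0.07
  = 7.410 + 153.450 + 1.650 + 20.111 = 182.621 m² sabins.
Volume V = 15 × 11 × 6 = 990 m³.
T = 0.161 V/A = 0.161·990/182.621 = 0.873 s.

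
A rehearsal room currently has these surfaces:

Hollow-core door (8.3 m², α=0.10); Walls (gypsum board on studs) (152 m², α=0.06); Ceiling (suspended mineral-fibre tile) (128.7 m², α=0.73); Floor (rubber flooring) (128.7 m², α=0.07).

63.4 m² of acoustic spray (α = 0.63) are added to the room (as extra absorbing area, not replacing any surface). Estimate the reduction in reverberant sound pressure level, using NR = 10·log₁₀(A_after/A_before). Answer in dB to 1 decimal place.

Total absorption A_before = 8.3*0.10 + 152*0.06 + 128.7*0.73 + 128.7*0.07
  = 0.830 + 9.120 + 93.951 + 9.009 = 112.910 m² sabins.
Added absorption = 63.4 × 0.63 = 39.942 sabins.
A_after = 112.910 + 39.942 = 152.852 sabins.
NR = 10·log₁₀(152.852/112.910) = 1.3 dB.

1.3 dB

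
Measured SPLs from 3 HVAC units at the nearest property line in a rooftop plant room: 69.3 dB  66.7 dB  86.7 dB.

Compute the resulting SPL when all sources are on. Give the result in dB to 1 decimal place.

Σ 10^(Lᵢ/10) = 4.809e+08.
Combined level = 10 log₁₀(4.809e+08) = 86.8 dB.

86.8 dB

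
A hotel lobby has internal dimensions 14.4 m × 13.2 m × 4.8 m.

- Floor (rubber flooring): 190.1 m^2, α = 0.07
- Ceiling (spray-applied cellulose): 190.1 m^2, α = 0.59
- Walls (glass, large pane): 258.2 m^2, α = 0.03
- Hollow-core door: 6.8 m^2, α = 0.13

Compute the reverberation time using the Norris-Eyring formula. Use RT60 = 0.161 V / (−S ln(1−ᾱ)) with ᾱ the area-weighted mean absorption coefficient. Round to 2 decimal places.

0.98 sec

S = Σ Sᵢ = 645.2 m^2.
Σ(Sᵢαᵢ) = 190.1·0.07 + 190.1·0.59 + 258.2·0.03 + 6.8·0.13 = 134.096.
ᾱ = 134.096 / 645.2 = 0.2078.
Eyring denominator: −S ln(1−ᾱ) = 150.294.
V = 14.4 × 13.2 × 4.8 = 912.384 m³.
RT60 = 0.161 × 912.384 / 150.294 = 0.98 s.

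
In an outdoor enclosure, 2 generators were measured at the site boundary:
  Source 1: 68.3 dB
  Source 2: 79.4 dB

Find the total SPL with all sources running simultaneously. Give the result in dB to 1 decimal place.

79.7 dB

Converting to relative power and adding: 10^(68.3/10) + 10^(79.4/10) = 9.386e+07.
Back to dB: 10·log₁₀ Σ = 79.7 dB.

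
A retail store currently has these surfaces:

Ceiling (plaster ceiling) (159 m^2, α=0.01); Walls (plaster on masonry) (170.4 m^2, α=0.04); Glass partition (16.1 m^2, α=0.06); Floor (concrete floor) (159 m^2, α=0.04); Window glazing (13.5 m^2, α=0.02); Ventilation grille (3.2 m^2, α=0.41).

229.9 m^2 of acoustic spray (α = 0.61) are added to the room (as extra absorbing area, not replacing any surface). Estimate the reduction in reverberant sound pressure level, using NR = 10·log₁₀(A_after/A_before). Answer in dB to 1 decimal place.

A_before = Σ Sᵢαᵢ = 159*0.01 + 170.4*0.04 + 16.1*0.06 + 159*0.04 + 13.5*0.02 + 3.2*0.41 = 17.314 sabins.
Added absorption = 229.9 × 0.61 = 140.239 sabins.
New total A_after = 157.553 sabins.
NR = 10·log₁₀(157.553/17.314) = 9.6 dB.

9.6 dB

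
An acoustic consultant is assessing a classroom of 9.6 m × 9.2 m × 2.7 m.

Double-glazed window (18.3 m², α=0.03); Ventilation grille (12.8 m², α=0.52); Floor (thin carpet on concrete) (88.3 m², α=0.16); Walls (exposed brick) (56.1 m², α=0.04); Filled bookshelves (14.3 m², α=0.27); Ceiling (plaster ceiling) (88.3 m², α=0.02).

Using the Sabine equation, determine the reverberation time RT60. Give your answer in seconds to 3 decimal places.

Equivalent absorption area: A = 18.3·0.03 + 12.8·0.52 + 88.3·0.16 + 56.1·0.04 + 14.3·0.27 + 88.3·0.02 = 29.204 m².
Volume V = 9.6 × 9.2 × 2.7 = 238.464 m³.
T = 0.161 V/A = 0.161·238.464/29.204 = 1.315 s.

1.315 s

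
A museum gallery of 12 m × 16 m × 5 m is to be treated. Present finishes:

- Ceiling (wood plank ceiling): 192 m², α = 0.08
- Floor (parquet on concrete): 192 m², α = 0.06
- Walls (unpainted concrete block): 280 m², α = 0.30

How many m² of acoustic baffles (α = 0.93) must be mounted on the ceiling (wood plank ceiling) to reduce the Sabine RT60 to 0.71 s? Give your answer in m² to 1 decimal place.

A₁ = Σ Sᵢαᵢ = 192·0.08 + 192·0.06 + 280·0.30 = 110.880 sabins.
Required A₂ = 0.161·960/0.71 = 217.690 sabins.
ΔA needed = 217.690 − 110.880 = 106.810 sabins.
Each m² of panel replacing the ceiling (wood plank ceiling) adds (0.93 − 0.08) = 0.85 sabins.
Area = ΔA/Δα = 106.810/0.85 = 125.7 m².

125.7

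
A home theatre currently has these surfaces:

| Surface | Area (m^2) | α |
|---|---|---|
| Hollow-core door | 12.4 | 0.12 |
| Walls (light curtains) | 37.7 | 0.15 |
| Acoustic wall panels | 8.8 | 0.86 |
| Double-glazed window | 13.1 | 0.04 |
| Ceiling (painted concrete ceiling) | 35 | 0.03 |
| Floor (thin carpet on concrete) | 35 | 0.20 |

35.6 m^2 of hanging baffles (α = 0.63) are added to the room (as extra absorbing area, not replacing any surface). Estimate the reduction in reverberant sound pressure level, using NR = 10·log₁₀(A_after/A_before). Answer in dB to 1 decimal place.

A_before = Σ Sᵢαᵢ = 12.4*0.12 + 37.7*0.15 + 8.8*0.86 + 13.1*0.04 + 35*0.03 + 35*0.20 = 23.285 sabins.
Treatment contributes 35.6·0.63 = 22.428 sabins.
New total A_after = 45.713 sabins.
NR = 10·log₁₀(45.713/23.285) = 2.9 dB.

2.9 dB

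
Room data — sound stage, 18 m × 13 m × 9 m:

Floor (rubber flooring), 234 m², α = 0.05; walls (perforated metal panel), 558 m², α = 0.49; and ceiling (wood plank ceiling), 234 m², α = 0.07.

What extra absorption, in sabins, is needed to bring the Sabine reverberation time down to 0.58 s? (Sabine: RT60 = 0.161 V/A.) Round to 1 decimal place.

Equivalent absorption area: A₁ = 234×0.05 + 558×0.49 + 234×0.07 = 301.500 m².
Target A₂ = 0.161·2106/0.58 = 584.597 sabins (V = 2106 m³).
Additional absorption ΔA = 584.597 − 301.500 = 283.1 sabins.

283.1 sabins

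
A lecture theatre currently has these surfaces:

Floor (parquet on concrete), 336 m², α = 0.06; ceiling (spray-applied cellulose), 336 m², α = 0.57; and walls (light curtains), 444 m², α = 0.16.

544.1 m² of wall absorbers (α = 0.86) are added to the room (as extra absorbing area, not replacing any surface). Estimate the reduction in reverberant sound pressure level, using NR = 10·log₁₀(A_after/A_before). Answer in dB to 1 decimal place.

4.2 dB

A_before = Σ Sᵢαᵢ = 336×0.06 + 336×0.57 + 444×0.16 = 282.720 sabins.
Added absorption = 544.1 × 0.86 = 467.926 sabins.
New total A_after = 750.646 sabins.
Reduction = 10 log₁₀(A_after/A_before) = 10 log₁₀(2.6551) = 4.2 dB.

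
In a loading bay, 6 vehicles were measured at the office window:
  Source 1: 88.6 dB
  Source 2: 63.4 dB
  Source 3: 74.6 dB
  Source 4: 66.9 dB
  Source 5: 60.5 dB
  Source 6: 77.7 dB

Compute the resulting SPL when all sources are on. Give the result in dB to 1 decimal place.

89.1 dB

Sum in the linear (power) domain: Σ 10^(Lᵢ/10) = 10^(88.6/10) + 10^(63.4/10) + 10^(74.6/10) + 10^(66.9/10) + 10^(60.5/10) + 10^(77.7/10) = 8.204e+08.
Combined level = 10 log₁₀(8.204e+08) = 89.1 dB.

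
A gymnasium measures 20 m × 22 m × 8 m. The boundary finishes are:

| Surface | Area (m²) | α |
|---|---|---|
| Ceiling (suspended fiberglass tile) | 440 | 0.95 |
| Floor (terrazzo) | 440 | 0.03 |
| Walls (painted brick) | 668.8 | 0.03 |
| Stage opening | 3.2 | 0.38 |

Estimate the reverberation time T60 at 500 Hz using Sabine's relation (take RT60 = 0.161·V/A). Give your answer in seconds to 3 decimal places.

Equivalent absorption area: A = 440·0.95 + 440·0.03 + 668.8·0.03 + 3.2·0.38 = 452.480 m².
Room volume: 3520 m³.
T = 0.161 V/A = 0.161·3520/452.480 = 1.252 s.

1.252 sec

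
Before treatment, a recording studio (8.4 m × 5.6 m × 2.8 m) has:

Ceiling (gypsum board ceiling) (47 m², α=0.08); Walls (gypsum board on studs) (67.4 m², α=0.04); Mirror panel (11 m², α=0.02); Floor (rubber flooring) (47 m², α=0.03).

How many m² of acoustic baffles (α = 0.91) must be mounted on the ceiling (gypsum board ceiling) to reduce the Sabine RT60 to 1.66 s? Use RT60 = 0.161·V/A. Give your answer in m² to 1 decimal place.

Summing Sᵢαᵢ: 3.760 + 2.696 + 0.220 + 1.410 → A₁ = 8.086 sabins.
V = 131.712 m³. Target absorption A₂ = 0.161 × 131.712 / 1.66 = 12.774 sabins.
Absorption to add: 12.774 − 8.086 = 4.688 sabins.
Each m² of panel replacing the ceiling (gypsum board ceiling) adds (0.91 − 0.08) = 0.83 sabins.
Panel area = 4.688 / 0.83 = 5.6 m².

5.6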